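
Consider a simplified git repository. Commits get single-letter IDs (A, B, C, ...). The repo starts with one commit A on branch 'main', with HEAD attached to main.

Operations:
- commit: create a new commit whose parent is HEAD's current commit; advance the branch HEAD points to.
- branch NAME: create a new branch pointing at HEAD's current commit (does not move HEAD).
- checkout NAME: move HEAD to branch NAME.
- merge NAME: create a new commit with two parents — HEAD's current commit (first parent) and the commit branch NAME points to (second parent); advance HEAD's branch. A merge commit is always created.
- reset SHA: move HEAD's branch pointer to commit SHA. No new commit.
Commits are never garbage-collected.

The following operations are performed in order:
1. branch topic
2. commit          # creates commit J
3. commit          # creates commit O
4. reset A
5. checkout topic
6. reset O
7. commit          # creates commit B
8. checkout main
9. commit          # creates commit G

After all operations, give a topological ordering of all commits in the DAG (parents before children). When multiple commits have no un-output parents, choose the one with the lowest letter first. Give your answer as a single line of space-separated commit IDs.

After op 1 (branch): HEAD=main@A [main=A topic=A]
After op 2 (commit): HEAD=main@J [main=J topic=A]
After op 3 (commit): HEAD=main@O [main=O topic=A]
After op 4 (reset): HEAD=main@A [main=A topic=A]
After op 5 (checkout): HEAD=topic@A [main=A topic=A]
After op 6 (reset): HEAD=topic@O [main=A topic=O]
After op 7 (commit): HEAD=topic@B [main=A topic=B]
After op 8 (checkout): HEAD=main@A [main=A topic=B]
After op 9 (commit): HEAD=main@G [main=G topic=B]
commit A: parents=[]
commit B: parents=['O']
commit G: parents=['A']
commit J: parents=['A']
commit O: parents=['J']

Answer: A G J O B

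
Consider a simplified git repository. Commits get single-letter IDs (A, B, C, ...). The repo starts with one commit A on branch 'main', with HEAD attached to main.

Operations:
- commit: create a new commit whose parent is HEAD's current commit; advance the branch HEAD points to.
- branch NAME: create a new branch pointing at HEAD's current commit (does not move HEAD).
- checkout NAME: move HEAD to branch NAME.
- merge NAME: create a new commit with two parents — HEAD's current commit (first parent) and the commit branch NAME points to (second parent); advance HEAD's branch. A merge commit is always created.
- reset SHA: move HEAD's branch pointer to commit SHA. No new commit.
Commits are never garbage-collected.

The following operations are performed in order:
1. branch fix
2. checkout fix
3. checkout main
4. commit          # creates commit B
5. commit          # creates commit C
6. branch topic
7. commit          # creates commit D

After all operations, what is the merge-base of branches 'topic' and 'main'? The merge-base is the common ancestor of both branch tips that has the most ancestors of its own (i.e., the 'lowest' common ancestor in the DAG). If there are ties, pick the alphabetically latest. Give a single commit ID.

After op 1 (branch): HEAD=main@A [fix=A main=A]
After op 2 (checkout): HEAD=fix@A [fix=A main=A]
After op 3 (checkout): HEAD=main@A [fix=A main=A]
After op 4 (commit): HEAD=main@B [fix=A main=B]
After op 5 (commit): HEAD=main@C [fix=A main=C]
After op 6 (branch): HEAD=main@C [fix=A main=C topic=C]
After op 7 (commit): HEAD=main@D [fix=A main=D topic=C]
ancestors(topic=C): ['A', 'B', 'C']
ancestors(main=D): ['A', 'B', 'C', 'D']
common: ['A', 'B', 'C']

Answer: C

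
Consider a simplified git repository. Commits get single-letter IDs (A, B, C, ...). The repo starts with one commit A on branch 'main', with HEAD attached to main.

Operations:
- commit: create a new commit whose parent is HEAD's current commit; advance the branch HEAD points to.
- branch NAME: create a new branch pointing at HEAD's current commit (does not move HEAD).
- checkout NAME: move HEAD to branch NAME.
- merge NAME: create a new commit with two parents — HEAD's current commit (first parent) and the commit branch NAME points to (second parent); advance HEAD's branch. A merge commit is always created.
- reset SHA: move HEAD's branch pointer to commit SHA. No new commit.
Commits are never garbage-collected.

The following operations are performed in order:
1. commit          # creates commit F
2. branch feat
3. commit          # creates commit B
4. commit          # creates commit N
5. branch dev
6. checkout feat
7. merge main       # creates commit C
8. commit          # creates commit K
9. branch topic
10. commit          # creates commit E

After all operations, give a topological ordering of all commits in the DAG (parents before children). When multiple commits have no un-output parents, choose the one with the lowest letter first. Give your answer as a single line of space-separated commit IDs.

Answer: A F B N C K E

Derivation:
After op 1 (commit): HEAD=main@F [main=F]
After op 2 (branch): HEAD=main@F [feat=F main=F]
After op 3 (commit): HEAD=main@B [feat=F main=B]
After op 4 (commit): HEAD=main@N [feat=F main=N]
After op 5 (branch): HEAD=main@N [dev=N feat=F main=N]
After op 6 (checkout): HEAD=feat@F [dev=N feat=F main=N]
After op 7 (merge): HEAD=feat@C [dev=N feat=C main=N]
After op 8 (commit): HEAD=feat@K [dev=N feat=K main=N]
After op 9 (branch): HEAD=feat@K [dev=N feat=K main=N topic=K]
After op 10 (commit): HEAD=feat@E [dev=N feat=E main=N topic=K]
commit A: parents=[]
commit B: parents=['F']
commit C: parents=['F', 'N']
commit E: parents=['K']
commit F: parents=['A']
commit K: parents=['C']
commit N: parents=['B']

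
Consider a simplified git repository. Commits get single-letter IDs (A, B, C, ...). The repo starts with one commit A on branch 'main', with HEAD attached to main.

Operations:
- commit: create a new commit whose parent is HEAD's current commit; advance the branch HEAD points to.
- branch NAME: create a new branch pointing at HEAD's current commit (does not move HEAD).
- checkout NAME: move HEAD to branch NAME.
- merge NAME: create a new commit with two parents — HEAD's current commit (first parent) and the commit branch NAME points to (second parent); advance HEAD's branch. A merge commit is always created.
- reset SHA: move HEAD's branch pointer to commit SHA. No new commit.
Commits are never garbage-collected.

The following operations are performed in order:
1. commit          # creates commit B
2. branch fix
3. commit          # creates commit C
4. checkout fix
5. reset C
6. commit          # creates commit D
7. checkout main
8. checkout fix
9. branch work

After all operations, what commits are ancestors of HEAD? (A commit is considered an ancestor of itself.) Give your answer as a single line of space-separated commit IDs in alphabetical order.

Answer: A B C D

Derivation:
After op 1 (commit): HEAD=main@B [main=B]
After op 2 (branch): HEAD=main@B [fix=B main=B]
After op 3 (commit): HEAD=main@C [fix=B main=C]
After op 4 (checkout): HEAD=fix@B [fix=B main=C]
After op 5 (reset): HEAD=fix@C [fix=C main=C]
After op 6 (commit): HEAD=fix@D [fix=D main=C]
After op 7 (checkout): HEAD=main@C [fix=D main=C]
After op 8 (checkout): HEAD=fix@D [fix=D main=C]
After op 9 (branch): HEAD=fix@D [fix=D main=C work=D]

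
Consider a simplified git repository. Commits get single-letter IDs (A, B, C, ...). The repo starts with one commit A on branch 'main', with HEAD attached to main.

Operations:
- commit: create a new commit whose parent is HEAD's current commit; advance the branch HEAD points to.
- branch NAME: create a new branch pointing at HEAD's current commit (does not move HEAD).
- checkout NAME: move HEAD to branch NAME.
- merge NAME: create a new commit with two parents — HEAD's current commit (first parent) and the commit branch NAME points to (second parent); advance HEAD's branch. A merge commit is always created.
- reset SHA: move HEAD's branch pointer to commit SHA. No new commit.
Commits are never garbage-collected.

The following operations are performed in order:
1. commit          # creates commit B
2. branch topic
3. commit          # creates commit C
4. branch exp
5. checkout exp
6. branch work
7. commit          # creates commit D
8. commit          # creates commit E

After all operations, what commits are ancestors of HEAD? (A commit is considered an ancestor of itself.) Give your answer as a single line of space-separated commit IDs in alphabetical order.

Answer: A B C D E

Derivation:
After op 1 (commit): HEAD=main@B [main=B]
After op 2 (branch): HEAD=main@B [main=B topic=B]
After op 3 (commit): HEAD=main@C [main=C topic=B]
After op 4 (branch): HEAD=main@C [exp=C main=C topic=B]
After op 5 (checkout): HEAD=exp@C [exp=C main=C topic=B]
After op 6 (branch): HEAD=exp@C [exp=C main=C topic=B work=C]
After op 7 (commit): HEAD=exp@D [exp=D main=C topic=B work=C]
After op 8 (commit): HEAD=exp@E [exp=E main=C topic=B work=C]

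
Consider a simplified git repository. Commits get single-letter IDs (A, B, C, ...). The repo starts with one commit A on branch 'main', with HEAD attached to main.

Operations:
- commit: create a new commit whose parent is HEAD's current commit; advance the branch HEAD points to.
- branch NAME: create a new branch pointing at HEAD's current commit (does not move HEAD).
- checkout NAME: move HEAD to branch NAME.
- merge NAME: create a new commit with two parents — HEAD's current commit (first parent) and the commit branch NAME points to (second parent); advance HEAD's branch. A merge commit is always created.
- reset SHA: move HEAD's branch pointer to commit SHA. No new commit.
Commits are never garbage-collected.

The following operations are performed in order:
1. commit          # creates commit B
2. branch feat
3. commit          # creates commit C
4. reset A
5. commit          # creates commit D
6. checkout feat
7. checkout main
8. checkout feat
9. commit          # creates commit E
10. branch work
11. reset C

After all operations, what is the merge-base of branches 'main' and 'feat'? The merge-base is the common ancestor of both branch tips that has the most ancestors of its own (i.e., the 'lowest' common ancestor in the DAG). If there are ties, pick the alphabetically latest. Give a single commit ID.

After op 1 (commit): HEAD=main@B [main=B]
After op 2 (branch): HEAD=main@B [feat=B main=B]
After op 3 (commit): HEAD=main@C [feat=B main=C]
After op 4 (reset): HEAD=main@A [feat=B main=A]
After op 5 (commit): HEAD=main@D [feat=B main=D]
After op 6 (checkout): HEAD=feat@B [feat=B main=D]
After op 7 (checkout): HEAD=main@D [feat=B main=D]
After op 8 (checkout): HEAD=feat@B [feat=B main=D]
After op 9 (commit): HEAD=feat@E [feat=E main=D]
After op 10 (branch): HEAD=feat@E [feat=E main=D work=E]
After op 11 (reset): HEAD=feat@C [feat=C main=D work=E]
ancestors(main=D): ['A', 'D']
ancestors(feat=C): ['A', 'B', 'C']
common: ['A']

Answer: A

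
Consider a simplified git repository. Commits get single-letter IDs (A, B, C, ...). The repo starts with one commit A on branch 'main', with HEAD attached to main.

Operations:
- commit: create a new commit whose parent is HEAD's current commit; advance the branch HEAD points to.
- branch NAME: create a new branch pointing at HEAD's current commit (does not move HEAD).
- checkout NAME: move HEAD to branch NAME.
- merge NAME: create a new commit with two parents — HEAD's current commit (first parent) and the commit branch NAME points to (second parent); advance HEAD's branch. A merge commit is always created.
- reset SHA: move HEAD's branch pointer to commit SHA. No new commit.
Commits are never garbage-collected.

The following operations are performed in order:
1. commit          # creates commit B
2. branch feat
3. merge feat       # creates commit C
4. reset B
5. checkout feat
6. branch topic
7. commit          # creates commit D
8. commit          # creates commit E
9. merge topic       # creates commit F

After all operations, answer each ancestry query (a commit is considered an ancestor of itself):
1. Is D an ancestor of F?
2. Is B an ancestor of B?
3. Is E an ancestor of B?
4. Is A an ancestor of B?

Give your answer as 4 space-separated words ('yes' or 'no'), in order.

Answer: yes yes no yes

Derivation:
After op 1 (commit): HEAD=main@B [main=B]
After op 2 (branch): HEAD=main@B [feat=B main=B]
After op 3 (merge): HEAD=main@C [feat=B main=C]
After op 4 (reset): HEAD=main@B [feat=B main=B]
After op 5 (checkout): HEAD=feat@B [feat=B main=B]
After op 6 (branch): HEAD=feat@B [feat=B main=B topic=B]
After op 7 (commit): HEAD=feat@D [feat=D main=B topic=B]
After op 8 (commit): HEAD=feat@E [feat=E main=B topic=B]
After op 9 (merge): HEAD=feat@F [feat=F main=B topic=B]
ancestors(F) = {A,B,D,E,F}; D in? yes
ancestors(B) = {A,B}; B in? yes
ancestors(B) = {A,B}; E in? no
ancestors(B) = {A,B}; A in? yes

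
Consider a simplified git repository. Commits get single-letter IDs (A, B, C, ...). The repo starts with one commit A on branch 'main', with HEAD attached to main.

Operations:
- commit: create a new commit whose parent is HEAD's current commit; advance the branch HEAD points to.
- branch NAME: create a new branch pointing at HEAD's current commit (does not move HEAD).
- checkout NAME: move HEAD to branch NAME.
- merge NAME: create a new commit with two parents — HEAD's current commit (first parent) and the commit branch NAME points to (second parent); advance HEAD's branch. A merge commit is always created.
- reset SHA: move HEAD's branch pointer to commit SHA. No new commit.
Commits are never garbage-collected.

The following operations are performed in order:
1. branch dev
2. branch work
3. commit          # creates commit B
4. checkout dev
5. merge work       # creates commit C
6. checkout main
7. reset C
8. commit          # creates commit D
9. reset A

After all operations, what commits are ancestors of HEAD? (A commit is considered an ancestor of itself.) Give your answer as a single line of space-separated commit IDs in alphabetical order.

Answer: A

Derivation:
After op 1 (branch): HEAD=main@A [dev=A main=A]
After op 2 (branch): HEAD=main@A [dev=A main=A work=A]
After op 3 (commit): HEAD=main@B [dev=A main=B work=A]
After op 4 (checkout): HEAD=dev@A [dev=A main=B work=A]
After op 5 (merge): HEAD=dev@C [dev=C main=B work=A]
After op 6 (checkout): HEAD=main@B [dev=C main=B work=A]
After op 7 (reset): HEAD=main@C [dev=C main=C work=A]
After op 8 (commit): HEAD=main@D [dev=C main=D work=A]
After op 9 (reset): HEAD=main@A [dev=C main=A work=A]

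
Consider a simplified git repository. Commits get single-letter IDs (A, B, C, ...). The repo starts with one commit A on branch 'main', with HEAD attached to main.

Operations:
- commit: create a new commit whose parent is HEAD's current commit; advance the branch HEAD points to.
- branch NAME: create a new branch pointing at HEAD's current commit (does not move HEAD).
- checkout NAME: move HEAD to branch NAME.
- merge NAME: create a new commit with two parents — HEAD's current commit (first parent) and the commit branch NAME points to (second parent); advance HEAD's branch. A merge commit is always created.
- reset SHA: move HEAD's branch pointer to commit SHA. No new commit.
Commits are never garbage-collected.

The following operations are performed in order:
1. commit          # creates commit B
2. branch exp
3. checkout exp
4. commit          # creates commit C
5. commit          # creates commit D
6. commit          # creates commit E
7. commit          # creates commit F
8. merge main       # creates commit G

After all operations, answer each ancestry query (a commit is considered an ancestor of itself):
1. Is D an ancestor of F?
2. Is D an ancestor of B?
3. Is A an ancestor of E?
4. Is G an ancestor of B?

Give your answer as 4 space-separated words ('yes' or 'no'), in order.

Answer: yes no yes no

Derivation:
After op 1 (commit): HEAD=main@B [main=B]
After op 2 (branch): HEAD=main@B [exp=B main=B]
After op 3 (checkout): HEAD=exp@B [exp=B main=B]
After op 4 (commit): HEAD=exp@C [exp=C main=B]
After op 5 (commit): HEAD=exp@D [exp=D main=B]
After op 6 (commit): HEAD=exp@E [exp=E main=B]
After op 7 (commit): HEAD=exp@F [exp=F main=B]
After op 8 (merge): HEAD=exp@G [exp=G main=B]
ancestors(F) = {A,B,C,D,E,F}; D in? yes
ancestors(B) = {A,B}; D in? no
ancestors(E) = {A,B,C,D,E}; A in? yes
ancestors(B) = {A,B}; G in? no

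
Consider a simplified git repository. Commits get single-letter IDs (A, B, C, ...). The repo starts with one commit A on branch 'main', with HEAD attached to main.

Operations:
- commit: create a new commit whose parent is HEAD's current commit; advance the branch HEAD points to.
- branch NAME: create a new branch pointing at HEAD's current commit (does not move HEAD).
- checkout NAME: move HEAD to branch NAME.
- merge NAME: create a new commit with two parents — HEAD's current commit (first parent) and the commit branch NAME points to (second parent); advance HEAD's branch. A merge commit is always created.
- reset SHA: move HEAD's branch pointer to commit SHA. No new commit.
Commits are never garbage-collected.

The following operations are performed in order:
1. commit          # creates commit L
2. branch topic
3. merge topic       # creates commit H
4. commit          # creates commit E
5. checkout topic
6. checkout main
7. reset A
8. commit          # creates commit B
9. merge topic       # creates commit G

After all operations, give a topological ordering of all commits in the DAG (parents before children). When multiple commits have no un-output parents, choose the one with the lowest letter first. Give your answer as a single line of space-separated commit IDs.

Answer: A B L G H E

Derivation:
After op 1 (commit): HEAD=main@L [main=L]
After op 2 (branch): HEAD=main@L [main=L topic=L]
After op 3 (merge): HEAD=main@H [main=H topic=L]
After op 4 (commit): HEAD=main@E [main=E topic=L]
After op 5 (checkout): HEAD=topic@L [main=E topic=L]
After op 6 (checkout): HEAD=main@E [main=E topic=L]
After op 7 (reset): HEAD=main@A [main=A topic=L]
After op 8 (commit): HEAD=main@B [main=B topic=L]
After op 9 (merge): HEAD=main@G [main=G topic=L]
commit A: parents=[]
commit B: parents=['A']
commit E: parents=['H']
commit G: parents=['B', 'L']
commit H: parents=['L', 'L']
commit L: parents=['A']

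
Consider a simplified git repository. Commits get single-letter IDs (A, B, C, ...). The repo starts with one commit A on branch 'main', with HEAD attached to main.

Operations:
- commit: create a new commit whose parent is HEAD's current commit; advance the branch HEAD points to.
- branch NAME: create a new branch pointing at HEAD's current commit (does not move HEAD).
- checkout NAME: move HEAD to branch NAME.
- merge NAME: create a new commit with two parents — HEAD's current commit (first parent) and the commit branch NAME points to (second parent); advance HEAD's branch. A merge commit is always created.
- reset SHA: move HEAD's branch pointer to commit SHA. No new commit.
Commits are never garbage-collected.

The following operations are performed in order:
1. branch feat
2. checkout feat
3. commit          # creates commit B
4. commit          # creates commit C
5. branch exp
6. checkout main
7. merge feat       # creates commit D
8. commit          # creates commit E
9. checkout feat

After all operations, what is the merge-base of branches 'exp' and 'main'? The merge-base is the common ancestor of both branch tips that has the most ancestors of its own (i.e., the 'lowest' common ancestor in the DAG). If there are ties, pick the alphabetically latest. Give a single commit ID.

After op 1 (branch): HEAD=main@A [feat=A main=A]
After op 2 (checkout): HEAD=feat@A [feat=A main=A]
After op 3 (commit): HEAD=feat@B [feat=B main=A]
After op 4 (commit): HEAD=feat@C [feat=C main=A]
After op 5 (branch): HEAD=feat@C [exp=C feat=C main=A]
After op 6 (checkout): HEAD=main@A [exp=C feat=C main=A]
After op 7 (merge): HEAD=main@D [exp=C feat=C main=D]
After op 8 (commit): HEAD=main@E [exp=C feat=C main=E]
After op 9 (checkout): HEAD=feat@C [exp=C feat=C main=E]
ancestors(exp=C): ['A', 'B', 'C']
ancestors(main=E): ['A', 'B', 'C', 'D', 'E']
common: ['A', 'B', 'C']

Answer: C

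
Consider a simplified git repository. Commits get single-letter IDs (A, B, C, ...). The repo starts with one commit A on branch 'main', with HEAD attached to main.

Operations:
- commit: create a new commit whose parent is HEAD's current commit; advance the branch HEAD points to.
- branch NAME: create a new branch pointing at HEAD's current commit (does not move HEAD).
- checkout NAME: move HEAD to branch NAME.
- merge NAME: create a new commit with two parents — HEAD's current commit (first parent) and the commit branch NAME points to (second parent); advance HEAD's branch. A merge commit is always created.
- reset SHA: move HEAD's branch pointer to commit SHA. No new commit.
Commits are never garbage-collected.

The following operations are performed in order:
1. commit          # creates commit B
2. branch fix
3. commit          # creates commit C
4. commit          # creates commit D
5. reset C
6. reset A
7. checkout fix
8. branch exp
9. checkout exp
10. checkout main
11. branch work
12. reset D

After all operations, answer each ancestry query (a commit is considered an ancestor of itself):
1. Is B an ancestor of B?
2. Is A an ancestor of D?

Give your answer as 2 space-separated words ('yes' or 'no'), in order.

Answer: yes yes

Derivation:
After op 1 (commit): HEAD=main@B [main=B]
After op 2 (branch): HEAD=main@B [fix=B main=B]
After op 3 (commit): HEAD=main@C [fix=B main=C]
After op 4 (commit): HEAD=main@D [fix=B main=D]
After op 5 (reset): HEAD=main@C [fix=B main=C]
After op 6 (reset): HEAD=main@A [fix=B main=A]
After op 7 (checkout): HEAD=fix@B [fix=B main=A]
After op 8 (branch): HEAD=fix@B [exp=B fix=B main=A]
After op 9 (checkout): HEAD=exp@B [exp=B fix=B main=A]
After op 10 (checkout): HEAD=main@A [exp=B fix=B main=A]
After op 11 (branch): HEAD=main@A [exp=B fix=B main=A work=A]
After op 12 (reset): HEAD=main@D [exp=B fix=B main=D work=A]
ancestors(B) = {A,B}; B in? yes
ancestors(D) = {A,B,C,D}; A in? yes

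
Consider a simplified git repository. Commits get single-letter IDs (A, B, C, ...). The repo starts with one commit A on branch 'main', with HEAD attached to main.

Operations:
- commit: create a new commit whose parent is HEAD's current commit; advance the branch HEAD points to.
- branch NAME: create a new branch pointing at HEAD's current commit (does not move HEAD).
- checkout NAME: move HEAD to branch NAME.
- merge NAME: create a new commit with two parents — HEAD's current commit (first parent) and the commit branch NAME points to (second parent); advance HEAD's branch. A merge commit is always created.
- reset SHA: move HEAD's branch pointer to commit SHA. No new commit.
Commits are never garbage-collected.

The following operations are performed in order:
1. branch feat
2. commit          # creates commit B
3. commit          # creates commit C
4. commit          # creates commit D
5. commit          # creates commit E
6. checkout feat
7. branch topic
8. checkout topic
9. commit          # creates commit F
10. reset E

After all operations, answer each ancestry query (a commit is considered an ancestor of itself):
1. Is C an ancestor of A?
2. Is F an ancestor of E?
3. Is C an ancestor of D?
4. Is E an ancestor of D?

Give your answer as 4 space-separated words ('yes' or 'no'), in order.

Answer: no no yes no

Derivation:
After op 1 (branch): HEAD=main@A [feat=A main=A]
After op 2 (commit): HEAD=main@B [feat=A main=B]
After op 3 (commit): HEAD=main@C [feat=A main=C]
After op 4 (commit): HEAD=main@D [feat=A main=D]
After op 5 (commit): HEAD=main@E [feat=A main=E]
After op 6 (checkout): HEAD=feat@A [feat=A main=E]
After op 7 (branch): HEAD=feat@A [feat=A main=E topic=A]
After op 8 (checkout): HEAD=topic@A [feat=A main=E topic=A]
After op 9 (commit): HEAD=topic@F [feat=A main=E topic=F]
After op 10 (reset): HEAD=topic@E [feat=A main=E topic=E]
ancestors(A) = {A}; C in? no
ancestors(E) = {A,B,C,D,E}; F in? no
ancestors(D) = {A,B,C,D}; C in? yes
ancestors(D) = {A,B,C,D}; E in? no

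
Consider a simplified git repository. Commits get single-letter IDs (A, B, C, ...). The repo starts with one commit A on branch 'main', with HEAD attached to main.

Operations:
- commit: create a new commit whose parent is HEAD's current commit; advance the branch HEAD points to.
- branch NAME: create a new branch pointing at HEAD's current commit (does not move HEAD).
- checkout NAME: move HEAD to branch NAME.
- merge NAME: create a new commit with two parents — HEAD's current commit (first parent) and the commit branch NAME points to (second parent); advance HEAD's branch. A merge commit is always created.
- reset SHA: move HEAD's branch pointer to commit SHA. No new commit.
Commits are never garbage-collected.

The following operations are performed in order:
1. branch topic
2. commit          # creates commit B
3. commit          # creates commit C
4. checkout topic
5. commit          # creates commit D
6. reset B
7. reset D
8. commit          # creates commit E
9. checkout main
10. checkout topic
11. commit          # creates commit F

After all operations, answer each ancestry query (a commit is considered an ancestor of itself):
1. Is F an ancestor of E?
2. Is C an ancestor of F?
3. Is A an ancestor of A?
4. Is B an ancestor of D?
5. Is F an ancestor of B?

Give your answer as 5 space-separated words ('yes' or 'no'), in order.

Answer: no no yes no no

Derivation:
After op 1 (branch): HEAD=main@A [main=A topic=A]
After op 2 (commit): HEAD=main@B [main=B topic=A]
After op 3 (commit): HEAD=main@C [main=C topic=A]
After op 4 (checkout): HEAD=topic@A [main=C topic=A]
After op 5 (commit): HEAD=topic@D [main=C topic=D]
After op 6 (reset): HEAD=topic@B [main=C topic=B]
After op 7 (reset): HEAD=topic@D [main=C topic=D]
After op 8 (commit): HEAD=topic@E [main=C topic=E]
After op 9 (checkout): HEAD=main@C [main=C topic=E]
After op 10 (checkout): HEAD=topic@E [main=C topic=E]
After op 11 (commit): HEAD=topic@F [main=C topic=F]
ancestors(E) = {A,D,E}; F in? no
ancestors(F) = {A,D,E,F}; C in? no
ancestors(A) = {A}; A in? yes
ancestors(D) = {A,D}; B in? no
ancestors(B) = {A,B}; F in? no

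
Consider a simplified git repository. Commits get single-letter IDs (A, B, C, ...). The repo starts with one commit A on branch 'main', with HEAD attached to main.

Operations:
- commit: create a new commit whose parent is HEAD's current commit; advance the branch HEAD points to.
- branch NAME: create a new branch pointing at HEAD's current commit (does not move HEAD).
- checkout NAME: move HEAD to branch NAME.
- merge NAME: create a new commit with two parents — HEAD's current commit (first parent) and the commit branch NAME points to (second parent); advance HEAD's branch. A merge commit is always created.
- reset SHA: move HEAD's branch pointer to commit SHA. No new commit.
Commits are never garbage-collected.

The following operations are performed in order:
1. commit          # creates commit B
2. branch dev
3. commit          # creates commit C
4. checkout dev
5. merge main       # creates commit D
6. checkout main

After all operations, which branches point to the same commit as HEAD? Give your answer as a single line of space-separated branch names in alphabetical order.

Answer: main

Derivation:
After op 1 (commit): HEAD=main@B [main=B]
After op 2 (branch): HEAD=main@B [dev=B main=B]
After op 3 (commit): HEAD=main@C [dev=B main=C]
After op 4 (checkout): HEAD=dev@B [dev=B main=C]
After op 5 (merge): HEAD=dev@D [dev=D main=C]
After op 6 (checkout): HEAD=main@C [dev=D main=C]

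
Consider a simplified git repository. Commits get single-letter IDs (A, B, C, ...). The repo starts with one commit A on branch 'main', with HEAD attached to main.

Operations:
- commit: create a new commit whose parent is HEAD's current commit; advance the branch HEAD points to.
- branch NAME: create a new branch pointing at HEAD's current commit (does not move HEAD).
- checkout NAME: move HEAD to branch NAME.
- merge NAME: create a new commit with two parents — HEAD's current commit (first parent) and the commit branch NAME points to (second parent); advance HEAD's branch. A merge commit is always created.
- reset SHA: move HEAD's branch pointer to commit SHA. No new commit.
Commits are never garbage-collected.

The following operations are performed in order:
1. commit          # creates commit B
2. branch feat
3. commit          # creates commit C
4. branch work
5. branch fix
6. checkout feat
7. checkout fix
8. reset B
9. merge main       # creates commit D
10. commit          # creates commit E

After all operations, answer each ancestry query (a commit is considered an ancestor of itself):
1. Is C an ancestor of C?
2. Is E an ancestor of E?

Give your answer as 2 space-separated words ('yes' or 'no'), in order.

Answer: yes yes

Derivation:
After op 1 (commit): HEAD=main@B [main=B]
After op 2 (branch): HEAD=main@B [feat=B main=B]
After op 3 (commit): HEAD=main@C [feat=B main=C]
After op 4 (branch): HEAD=main@C [feat=B main=C work=C]
After op 5 (branch): HEAD=main@C [feat=B fix=C main=C work=C]
After op 6 (checkout): HEAD=feat@B [feat=B fix=C main=C work=C]
After op 7 (checkout): HEAD=fix@C [feat=B fix=C main=C work=C]
After op 8 (reset): HEAD=fix@B [feat=B fix=B main=C work=C]
After op 9 (merge): HEAD=fix@D [feat=B fix=D main=C work=C]
After op 10 (commit): HEAD=fix@E [feat=B fix=E main=C work=C]
ancestors(C) = {A,B,C}; C in? yes
ancestors(E) = {A,B,C,D,E}; E in? yes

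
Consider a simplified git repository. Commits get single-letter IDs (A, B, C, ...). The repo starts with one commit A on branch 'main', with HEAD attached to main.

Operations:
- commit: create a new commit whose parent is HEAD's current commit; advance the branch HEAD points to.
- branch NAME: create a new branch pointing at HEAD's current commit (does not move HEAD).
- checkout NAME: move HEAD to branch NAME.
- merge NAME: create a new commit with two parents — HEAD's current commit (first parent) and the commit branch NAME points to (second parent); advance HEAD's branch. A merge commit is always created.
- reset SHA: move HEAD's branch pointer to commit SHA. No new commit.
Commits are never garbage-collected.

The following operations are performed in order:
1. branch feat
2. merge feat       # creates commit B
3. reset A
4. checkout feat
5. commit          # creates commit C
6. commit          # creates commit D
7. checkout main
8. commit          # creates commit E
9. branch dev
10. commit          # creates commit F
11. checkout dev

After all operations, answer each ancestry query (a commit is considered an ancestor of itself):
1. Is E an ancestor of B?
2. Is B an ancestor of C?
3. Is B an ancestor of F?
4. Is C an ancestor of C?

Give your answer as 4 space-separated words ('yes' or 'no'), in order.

Answer: no no no yes

Derivation:
After op 1 (branch): HEAD=main@A [feat=A main=A]
After op 2 (merge): HEAD=main@B [feat=A main=B]
After op 3 (reset): HEAD=main@A [feat=A main=A]
After op 4 (checkout): HEAD=feat@A [feat=A main=A]
After op 5 (commit): HEAD=feat@C [feat=C main=A]
After op 6 (commit): HEAD=feat@D [feat=D main=A]
After op 7 (checkout): HEAD=main@A [feat=D main=A]
After op 8 (commit): HEAD=main@E [feat=D main=E]
After op 9 (branch): HEAD=main@E [dev=E feat=D main=E]
After op 10 (commit): HEAD=main@F [dev=E feat=D main=F]
After op 11 (checkout): HEAD=dev@E [dev=E feat=D main=F]
ancestors(B) = {A,B}; E in? no
ancestors(C) = {A,C}; B in? no
ancestors(F) = {A,E,F}; B in? no
ancestors(C) = {A,C}; C in? yes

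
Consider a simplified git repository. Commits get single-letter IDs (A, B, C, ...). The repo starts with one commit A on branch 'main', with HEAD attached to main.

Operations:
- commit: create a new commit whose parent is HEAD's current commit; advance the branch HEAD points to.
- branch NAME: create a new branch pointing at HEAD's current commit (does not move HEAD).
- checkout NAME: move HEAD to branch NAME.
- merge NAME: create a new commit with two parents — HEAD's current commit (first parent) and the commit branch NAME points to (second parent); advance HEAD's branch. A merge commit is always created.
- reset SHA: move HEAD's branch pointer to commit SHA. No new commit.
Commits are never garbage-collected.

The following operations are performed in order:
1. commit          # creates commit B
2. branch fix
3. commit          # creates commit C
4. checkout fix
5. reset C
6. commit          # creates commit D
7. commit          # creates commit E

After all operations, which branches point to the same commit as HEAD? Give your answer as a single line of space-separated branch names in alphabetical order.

After op 1 (commit): HEAD=main@B [main=B]
After op 2 (branch): HEAD=main@B [fix=B main=B]
After op 3 (commit): HEAD=main@C [fix=B main=C]
After op 4 (checkout): HEAD=fix@B [fix=B main=C]
After op 5 (reset): HEAD=fix@C [fix=C main=C]
After op 6 (commit): HEAD=fix@D [fix=D main=C]
After op 7 (commit): HEAD=fix@E [fix=E main=C]

Answer: fix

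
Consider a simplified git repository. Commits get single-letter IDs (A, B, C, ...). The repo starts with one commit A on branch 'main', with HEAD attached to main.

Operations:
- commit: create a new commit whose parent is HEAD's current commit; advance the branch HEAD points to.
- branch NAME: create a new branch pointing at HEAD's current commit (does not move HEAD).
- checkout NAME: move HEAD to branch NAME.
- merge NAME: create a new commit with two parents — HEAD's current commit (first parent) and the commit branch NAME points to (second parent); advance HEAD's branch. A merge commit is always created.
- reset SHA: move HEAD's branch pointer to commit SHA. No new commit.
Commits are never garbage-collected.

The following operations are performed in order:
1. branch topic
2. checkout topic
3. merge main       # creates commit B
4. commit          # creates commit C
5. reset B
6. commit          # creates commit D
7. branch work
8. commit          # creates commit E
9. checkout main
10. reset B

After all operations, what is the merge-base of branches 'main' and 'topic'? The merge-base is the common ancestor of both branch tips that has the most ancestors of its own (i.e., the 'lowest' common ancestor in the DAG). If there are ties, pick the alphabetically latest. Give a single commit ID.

Answer: B

Derivation:
After op 1 (branch): HEAD=main@A [main=A topic=A]
After op 2 (checkout): HEAD=topic@A [main=A topic=A]
After op 3 (merge): HEAD=topic@B [main=A topic=B]
After op 4 (commit): HEAD=topic@C [main=A topic=C]
After op 5 (reset): HEAD=topic@B [main=A topic=B]
After op 6 (commit): HEAD=topic@D [main=A topic=D]
After op 7 (branch): HEAD=topic@D [main=A topic=D work=D]
After op 8 (commit): HEAD=topic@E [main=A topic=E work=D]
After op 9 (checkout): HEAD=main@A [main=A topic=E work=D]
After op 10 (reset): HEAD=main@B [main=B topic=E work=D]
ancestors(main=B): ['A', 'B']
ancestors(topic=E): ['A', 'B', 'D', 'E']
common: ['A', 'B']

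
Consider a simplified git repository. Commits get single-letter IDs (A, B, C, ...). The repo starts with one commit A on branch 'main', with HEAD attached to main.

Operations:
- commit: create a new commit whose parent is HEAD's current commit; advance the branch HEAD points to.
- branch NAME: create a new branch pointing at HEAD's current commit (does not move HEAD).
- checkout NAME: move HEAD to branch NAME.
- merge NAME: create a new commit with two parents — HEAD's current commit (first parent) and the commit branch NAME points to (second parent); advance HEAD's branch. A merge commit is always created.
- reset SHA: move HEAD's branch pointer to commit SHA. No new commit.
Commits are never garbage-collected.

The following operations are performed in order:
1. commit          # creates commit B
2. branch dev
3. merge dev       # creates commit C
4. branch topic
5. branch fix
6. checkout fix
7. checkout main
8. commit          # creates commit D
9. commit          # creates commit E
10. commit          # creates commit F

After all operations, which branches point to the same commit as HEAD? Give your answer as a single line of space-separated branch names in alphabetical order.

Answer: main

Derivation:
After op 1 (commit): HEAD=main@B [main=B]
After op 2 (branch): HEAD=main@B [dev=B main=B]
After op 3 (merge): HEAD=main@C [dev=B main=C]
After op 4 (branch): HEAD=main@C [dev=B main=C topic=C]
After op 5 (branch): HEAD=main@C [dev=B fix=C main=C topic=C]
After op 6 (checkout): HEAD=fix@C [dev=B fix=C main=C topic=C]
After op 7 (checkout): HEAD=main@C [dev=B fix=C main=C topic=C]
After op 8 (commit): HEAD=main@D [dev=B fix=C main=D topic=C]
After op 9 (commit): HEAD=main@E [dev=B fix=C main=E topic=C]
After op 10 (commit): HEAD=main@F [dev=B fix=C main=F topic=C]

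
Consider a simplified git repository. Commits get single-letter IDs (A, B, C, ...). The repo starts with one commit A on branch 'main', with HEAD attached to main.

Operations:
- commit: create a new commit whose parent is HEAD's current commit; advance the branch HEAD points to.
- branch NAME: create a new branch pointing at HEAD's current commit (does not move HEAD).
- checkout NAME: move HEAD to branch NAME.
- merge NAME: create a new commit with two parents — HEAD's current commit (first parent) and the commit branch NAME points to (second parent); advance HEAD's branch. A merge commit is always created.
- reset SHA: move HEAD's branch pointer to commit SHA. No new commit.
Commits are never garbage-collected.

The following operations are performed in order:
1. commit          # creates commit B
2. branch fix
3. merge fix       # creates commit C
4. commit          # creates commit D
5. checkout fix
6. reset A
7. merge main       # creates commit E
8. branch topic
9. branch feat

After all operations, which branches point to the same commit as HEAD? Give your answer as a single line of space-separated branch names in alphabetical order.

Answer: feat fix topic

Derivation:
After op 1 (commit): HEAD=main@B [main=B]
After op 2 (branch): HEAD=main@B [fix=B main=B]
After op 3 (merge): HEAD=main@C [fix=B main=C]
After op 4 (commit): HEAD=main@D [fix=B main=D]
After op 5 (checkout): HEAD=fix@B [fix=B main=D]
After op 6 (reset): HEAD=fix@A [fix=A main=D]
After op 7 (merge): HEAD=fix@E [fix=E main=D]
After op 8 (branch): HEAD=fix@E [fix=E main=D topic=E]
After op 9 (branch): HEAD=fix@E [feat=E fix=E main=D topic=E]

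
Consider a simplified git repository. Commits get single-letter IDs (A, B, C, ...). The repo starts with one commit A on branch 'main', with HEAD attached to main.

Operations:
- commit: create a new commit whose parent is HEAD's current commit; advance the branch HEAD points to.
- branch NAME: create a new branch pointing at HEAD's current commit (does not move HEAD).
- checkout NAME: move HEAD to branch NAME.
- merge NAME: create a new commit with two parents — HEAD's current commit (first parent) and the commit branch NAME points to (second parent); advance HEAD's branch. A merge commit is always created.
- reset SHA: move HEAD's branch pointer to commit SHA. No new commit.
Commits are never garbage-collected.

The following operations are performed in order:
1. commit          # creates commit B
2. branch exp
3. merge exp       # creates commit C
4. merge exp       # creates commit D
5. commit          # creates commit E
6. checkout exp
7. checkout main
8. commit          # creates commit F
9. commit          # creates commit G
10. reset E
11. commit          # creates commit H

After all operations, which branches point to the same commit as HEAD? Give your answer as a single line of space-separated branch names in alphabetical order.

After op 1 (commit): HEAD=main@B [main=B]
After op 2 (branch): HEAD=main@B [exp=B main=B]
After op 3 (merge): HEAD=main@C [exp=B main=C]
After op 4 (merge): HEAD=main@D [exp=B main=D]
After op 5 (commit): HEAD=main@E [exp=B main=E]
After op 6 (checkout): HEAD=exp@B [exp=B main=E]
After op 7 (checkout): HEAD=main@E [exp=B main=E]
After op 8 (commit): HEAD=main@F [exp=B main=F]
After op 9 (commit): HEAD=main@G [exp=B main=G]
After op 10 (reset): HEAD=main@E [exp=B main=E]
After op 11 (commit): HEAD=main@H [exp=B main=H]

Answer: main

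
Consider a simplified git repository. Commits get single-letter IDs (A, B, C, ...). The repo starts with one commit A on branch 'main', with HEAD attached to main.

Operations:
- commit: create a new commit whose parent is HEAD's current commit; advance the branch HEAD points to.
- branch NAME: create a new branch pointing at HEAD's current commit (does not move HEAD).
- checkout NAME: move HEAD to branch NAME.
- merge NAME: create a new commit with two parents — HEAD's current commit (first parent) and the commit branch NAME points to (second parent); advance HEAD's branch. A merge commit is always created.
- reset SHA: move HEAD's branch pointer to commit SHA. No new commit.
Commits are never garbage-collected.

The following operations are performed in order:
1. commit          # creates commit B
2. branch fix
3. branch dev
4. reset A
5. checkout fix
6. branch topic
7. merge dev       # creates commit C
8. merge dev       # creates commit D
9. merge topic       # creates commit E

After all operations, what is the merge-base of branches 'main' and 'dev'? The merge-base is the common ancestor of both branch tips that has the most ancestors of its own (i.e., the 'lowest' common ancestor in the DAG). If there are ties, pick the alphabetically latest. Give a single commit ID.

Answer: A

Derivation:
After op 1 (commit): HEAD=main@B [main=B]
After op 2 (branch): HEAD=main@B [fix=B main=B]
After op 3 (branch): HEAD=main@B [dev=B fix=B main=B]
After op 4 (reset): HEAD=main@A [dev=B fix=B main=A]
After op 5 (checkout): HEAD=fix@B [dev=B fix=B main=A]
After op 6 (branch): HEAD=fix@B [dev=B fix=B main=A topic=B]
After op 7 (merge): HEAD=fix@C [dev=B fix=C main=A topic=B]
After op 8 (merge): HEAD=fix@D [dev=B fix=D main=A topic=B]
After op 9 (merge): HEAD=fix@E [dev=B fix=E main=A topic=B]
ancestors(main=A): ['A']
ancestors(dev=B): ['A', 'B']
common: ['A']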